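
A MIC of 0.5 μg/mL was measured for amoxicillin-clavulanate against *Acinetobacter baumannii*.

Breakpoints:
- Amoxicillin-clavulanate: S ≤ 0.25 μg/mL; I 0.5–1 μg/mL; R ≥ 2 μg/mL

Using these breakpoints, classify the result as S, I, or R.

I

Amoxicillin-clavulanate (0.5 μg/mL) in 0.5–1 μg/mL — intermediate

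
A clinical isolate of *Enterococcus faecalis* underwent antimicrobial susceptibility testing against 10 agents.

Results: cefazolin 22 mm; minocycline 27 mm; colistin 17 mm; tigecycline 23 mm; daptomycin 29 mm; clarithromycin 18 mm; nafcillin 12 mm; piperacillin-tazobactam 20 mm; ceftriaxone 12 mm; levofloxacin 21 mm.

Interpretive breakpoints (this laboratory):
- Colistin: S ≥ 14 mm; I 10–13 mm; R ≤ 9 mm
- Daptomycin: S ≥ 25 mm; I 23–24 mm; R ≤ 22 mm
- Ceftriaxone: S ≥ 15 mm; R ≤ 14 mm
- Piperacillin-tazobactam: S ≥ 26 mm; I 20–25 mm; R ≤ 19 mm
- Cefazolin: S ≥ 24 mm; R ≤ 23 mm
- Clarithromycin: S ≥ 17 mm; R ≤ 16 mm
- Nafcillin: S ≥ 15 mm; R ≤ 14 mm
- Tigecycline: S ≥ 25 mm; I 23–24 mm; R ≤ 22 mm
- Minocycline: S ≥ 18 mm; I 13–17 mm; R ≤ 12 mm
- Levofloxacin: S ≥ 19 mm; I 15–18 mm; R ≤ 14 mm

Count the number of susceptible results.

5

Cefazolin 22 mm: ≤ 23 mm ⇒ R
Minocycline 27 mm: ≥ 18 mm ⇒ susceptible
Colistin 17 mm: ≥ 14 mm → Susceptible
Tigecycline (23 mm) in 23–24 mm — I
Daptomycin 29 mm: ≥ 25 mm — S
Clarithromycin: 18 mm is ≥ 17 mm → Susceptible
Nafcillin 12 mm: ≤ 14 mm — Resistant
Piperacillin-tazobactam 20 mm: in 20–25 mm → I
Ceftriaxone: 12 mm is ≤ 14 mm — R
Levofloxacin 21 mm: ≥ 19 mm ⇒ S
Susceptible: 5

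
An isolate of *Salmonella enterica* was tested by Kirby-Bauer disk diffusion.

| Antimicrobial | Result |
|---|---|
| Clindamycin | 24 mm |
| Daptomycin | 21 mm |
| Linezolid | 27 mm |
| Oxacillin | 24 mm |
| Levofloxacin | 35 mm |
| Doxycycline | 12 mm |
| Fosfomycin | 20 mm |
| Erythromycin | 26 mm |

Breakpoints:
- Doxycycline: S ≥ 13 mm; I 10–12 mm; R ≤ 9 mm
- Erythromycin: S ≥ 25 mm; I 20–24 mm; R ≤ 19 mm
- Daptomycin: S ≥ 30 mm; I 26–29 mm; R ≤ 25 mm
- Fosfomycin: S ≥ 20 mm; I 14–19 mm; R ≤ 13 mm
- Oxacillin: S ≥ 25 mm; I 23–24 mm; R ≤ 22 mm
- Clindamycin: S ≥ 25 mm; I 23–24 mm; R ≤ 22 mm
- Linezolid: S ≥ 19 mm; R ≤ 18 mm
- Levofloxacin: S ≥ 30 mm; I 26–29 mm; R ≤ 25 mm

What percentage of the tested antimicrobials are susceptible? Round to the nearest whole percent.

Clindamycin 24 mm: in 23–24 mm — I
Daptomycin: 21 mm is ≤ 25 mm → R
Linezolid (27 mm) ≥ 19 mm — Susceptible
Oxacillin: 24 mm is in 23–24 mm ⇒ I
Levofloxacin (35 mm) ≥ 30 mm ⇒ Susceptible
Doxycycline 12 mm: in 10–12 mm → I
Fosfomycin: 20 mm is ≥ 20 mm → Susceptible
Erythromycin: 26 mm is ≥ 25 mm — Susceptible
Susceptible: 4/8

50%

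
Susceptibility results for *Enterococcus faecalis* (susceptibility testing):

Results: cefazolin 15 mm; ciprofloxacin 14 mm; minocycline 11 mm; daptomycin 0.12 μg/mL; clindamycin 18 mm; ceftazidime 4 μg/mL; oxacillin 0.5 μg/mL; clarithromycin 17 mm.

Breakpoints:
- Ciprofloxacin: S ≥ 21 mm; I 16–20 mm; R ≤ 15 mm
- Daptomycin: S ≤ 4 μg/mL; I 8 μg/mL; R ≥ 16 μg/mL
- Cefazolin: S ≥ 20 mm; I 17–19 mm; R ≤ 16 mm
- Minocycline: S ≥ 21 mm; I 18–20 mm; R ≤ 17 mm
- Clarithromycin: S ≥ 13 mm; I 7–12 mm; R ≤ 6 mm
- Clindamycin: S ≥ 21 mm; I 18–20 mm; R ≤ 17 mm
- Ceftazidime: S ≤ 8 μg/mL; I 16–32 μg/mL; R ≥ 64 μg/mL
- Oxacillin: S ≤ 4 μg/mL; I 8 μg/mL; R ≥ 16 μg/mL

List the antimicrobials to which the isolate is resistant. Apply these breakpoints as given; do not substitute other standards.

cefazolin, ciprofloxacin, minocycline

Cefazolin: 15 mm is ≤ 16 mm → resistant
Ciprofloxacin (14 mm) ≤ 15 mm ⇒ R
Minocycline 11 mm: ≤ 17 mm → Resistant
Daptomycin: 0.12 μg/mL is ≤ 4 μg/mL → S
Clindamycin: 18 mm is in 18–20 mm ⇒ intermediate
Ceftazidime 4 μg/mL: ≤ 8 μg/mL → S
Oxacillin (0.5 μg/mL) ≤ 4 μg/mL → Susceptible
Clarithromycin (17 mm) ≥ 13 mm — S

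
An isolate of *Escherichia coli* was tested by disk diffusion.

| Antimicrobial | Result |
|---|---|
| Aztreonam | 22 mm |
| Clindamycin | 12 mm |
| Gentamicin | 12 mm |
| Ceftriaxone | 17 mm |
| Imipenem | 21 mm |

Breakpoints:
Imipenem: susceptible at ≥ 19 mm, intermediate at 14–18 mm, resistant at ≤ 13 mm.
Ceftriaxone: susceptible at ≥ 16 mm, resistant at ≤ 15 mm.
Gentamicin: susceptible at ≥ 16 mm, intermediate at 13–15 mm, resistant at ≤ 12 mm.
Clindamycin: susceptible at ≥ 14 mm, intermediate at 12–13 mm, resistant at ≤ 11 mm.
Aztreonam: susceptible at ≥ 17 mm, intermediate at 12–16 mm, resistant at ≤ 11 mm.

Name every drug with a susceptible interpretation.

aztreonam, ceftriaxone, imipenem

Aztreonam (22 mm) ≥ 17 mm — susceptible
Clindamycin 12 mm: in 12–13 mm — Intermediate
Gentamicin 12 mm: ≤ 12 mm ⇒ R
Ceftriaxone (17 mm) ≥ 16 mm — S
Imipenem 21 mm: ≥ 19 mm ⇒ S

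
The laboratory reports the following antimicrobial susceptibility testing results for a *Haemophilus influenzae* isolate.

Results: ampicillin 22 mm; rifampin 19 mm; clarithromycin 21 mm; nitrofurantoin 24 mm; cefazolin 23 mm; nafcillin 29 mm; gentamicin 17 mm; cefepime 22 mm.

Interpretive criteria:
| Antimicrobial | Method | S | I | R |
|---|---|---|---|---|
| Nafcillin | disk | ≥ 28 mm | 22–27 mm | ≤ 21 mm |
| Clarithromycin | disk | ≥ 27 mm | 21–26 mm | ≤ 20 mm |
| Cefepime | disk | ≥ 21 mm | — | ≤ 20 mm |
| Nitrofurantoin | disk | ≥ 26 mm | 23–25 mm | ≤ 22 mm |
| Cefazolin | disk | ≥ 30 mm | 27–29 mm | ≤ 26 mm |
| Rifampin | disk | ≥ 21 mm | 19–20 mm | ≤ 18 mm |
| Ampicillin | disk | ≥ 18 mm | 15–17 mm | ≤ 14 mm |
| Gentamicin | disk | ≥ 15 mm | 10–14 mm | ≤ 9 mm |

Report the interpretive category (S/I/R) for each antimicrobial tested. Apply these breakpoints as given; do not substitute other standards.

Ampicillin 22 mm: ≥ 18 mm → S
Rifampin (19 mm) in 19–20 mm → I
Clarithromycin 21 mm: in 21–26 mm — intermediate
Nitrofurantoin 24 mm: in 23–25 mm → intermediate
Cefazolin: 23 mm is ≤ 26 mm ⇒ Resistant
Nafcillin 29 mm: ≥ 28 mm — Susceptible
Gentamicin 17 mm: ≥ 15 mm ⇒ Susceptible
Cefepime 22 mm: ≥ 21 mm ⇒ susceptible

S, I, I, I, R, S, S, S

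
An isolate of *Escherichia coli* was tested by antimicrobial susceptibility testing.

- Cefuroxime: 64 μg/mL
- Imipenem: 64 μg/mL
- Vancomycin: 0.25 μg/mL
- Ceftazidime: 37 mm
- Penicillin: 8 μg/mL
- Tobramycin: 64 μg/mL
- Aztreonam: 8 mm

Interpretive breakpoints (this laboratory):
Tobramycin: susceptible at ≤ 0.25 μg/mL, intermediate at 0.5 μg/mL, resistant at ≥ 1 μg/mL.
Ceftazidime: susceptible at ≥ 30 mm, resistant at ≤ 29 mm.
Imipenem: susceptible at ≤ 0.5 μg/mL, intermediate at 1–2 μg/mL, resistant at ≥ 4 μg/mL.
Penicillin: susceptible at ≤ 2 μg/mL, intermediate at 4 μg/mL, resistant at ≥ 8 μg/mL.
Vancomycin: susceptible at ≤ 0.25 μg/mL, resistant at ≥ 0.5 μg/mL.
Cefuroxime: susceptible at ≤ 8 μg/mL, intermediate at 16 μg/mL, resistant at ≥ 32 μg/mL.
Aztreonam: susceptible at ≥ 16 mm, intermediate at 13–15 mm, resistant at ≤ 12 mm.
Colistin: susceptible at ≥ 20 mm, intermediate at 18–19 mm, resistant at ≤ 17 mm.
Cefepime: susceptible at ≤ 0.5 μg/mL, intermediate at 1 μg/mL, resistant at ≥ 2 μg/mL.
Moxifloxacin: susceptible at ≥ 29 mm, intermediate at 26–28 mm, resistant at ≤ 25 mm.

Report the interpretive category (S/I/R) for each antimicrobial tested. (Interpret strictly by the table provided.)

Cefuroxime 64 μg/mL: ≥ 32 μg/mL ⇒ R
Imipenem 64 μg/mL: ≥ 4 μg/mL → R
Vancomycin 0.25 μg/mL: ≤ 0.25 μg/mL ⇒ S
Ceftazidime 37 mm: ≥ 30 mm — susceptible
Penicillin 8 μg/mL: ≥ 8 μg/mL → Resistant
Tobramycin: 64 μg/mL is ≥ 1 μg/mL ⇒ Resistant
Aztreonam (8 mm) ≤ 12 mm → R

R, R, S, S, R, R, R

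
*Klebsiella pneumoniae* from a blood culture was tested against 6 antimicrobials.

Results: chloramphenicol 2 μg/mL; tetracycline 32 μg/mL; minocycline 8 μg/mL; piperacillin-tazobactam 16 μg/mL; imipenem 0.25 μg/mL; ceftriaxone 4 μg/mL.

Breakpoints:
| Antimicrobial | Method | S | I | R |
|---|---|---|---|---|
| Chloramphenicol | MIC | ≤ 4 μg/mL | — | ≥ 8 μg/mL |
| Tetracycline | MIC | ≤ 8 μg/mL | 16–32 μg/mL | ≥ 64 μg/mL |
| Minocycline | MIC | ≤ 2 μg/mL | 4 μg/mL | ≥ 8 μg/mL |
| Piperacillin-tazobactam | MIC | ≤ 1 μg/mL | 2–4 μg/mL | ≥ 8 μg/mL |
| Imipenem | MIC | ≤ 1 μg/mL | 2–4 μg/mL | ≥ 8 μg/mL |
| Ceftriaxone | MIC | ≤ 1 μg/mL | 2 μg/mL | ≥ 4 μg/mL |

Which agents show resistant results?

minocycline, piperacillin-tazobactam, ceftriaxone

Chloramphenicol (2 μg/mL) ≤ 4 μg/mL — susceptible
Tetracycline 32 μg/mL: in 16–32 μg/mL ⇒ I
Minocycline 8 μg/mL: ≥ 8 μg/mL → Resistant
Piperacillin-tazobactam (16 μg/mL) ≥ 8 μg/mL ⇒ resistant
Imipenem: 0.25 μg/mL is ≤ 1 μg/mL ⇒ S
Ceftriaxone 4 μg/mL: ≥ 4 μg/mL ⇒ Resistant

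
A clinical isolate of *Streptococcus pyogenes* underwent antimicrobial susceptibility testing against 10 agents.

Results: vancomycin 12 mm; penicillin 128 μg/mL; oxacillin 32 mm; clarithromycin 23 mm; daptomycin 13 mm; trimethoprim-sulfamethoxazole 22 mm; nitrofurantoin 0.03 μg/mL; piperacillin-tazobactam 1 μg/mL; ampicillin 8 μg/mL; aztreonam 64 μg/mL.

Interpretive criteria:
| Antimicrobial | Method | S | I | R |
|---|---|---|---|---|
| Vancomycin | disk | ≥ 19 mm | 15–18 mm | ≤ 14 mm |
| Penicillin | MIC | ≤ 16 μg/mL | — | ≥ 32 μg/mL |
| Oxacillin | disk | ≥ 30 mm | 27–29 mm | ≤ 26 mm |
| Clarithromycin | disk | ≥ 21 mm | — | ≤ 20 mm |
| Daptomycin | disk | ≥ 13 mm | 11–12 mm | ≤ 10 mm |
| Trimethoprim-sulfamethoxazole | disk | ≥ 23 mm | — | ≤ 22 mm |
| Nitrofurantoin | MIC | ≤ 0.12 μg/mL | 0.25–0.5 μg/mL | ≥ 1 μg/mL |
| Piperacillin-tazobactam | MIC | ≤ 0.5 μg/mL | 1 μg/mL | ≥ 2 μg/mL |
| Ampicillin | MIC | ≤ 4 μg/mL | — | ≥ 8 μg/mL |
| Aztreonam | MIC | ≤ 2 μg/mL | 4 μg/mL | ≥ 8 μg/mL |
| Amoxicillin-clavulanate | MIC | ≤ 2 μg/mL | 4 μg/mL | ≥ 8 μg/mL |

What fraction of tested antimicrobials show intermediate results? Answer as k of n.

1 of 10

Vancomycin (12 mm) ≤ 14 mm → R
Penicillin (128 μg/mL) ≥ 32 μg/mL → Resistant
Oxacillin: 32 mm is ≥ 30 mm ⇒ S
Clarithromycin: 23 mm is ≥ 21 mm — S
Daptomycin: 13 mm is ≥ 13 mm ⇒ susceptible
Trimethoprim-sulfamethoxazole: 22 mm is ≤ 22 mm — resistant
Nitrofurantoin 0.03 μg/mL: ≤ 0.12 μg/mL — S
Piperacillin-tazobactam (1 μg/mL) = 1 μg/mL ⇒ I
Ampicillin 8 μg/mL: ≥ 8 μg/mL ⇒ R
Aztreonam (64 μg/mL) ≥ 8 μg/mL ⇒ resistant
Intermediate: 1/10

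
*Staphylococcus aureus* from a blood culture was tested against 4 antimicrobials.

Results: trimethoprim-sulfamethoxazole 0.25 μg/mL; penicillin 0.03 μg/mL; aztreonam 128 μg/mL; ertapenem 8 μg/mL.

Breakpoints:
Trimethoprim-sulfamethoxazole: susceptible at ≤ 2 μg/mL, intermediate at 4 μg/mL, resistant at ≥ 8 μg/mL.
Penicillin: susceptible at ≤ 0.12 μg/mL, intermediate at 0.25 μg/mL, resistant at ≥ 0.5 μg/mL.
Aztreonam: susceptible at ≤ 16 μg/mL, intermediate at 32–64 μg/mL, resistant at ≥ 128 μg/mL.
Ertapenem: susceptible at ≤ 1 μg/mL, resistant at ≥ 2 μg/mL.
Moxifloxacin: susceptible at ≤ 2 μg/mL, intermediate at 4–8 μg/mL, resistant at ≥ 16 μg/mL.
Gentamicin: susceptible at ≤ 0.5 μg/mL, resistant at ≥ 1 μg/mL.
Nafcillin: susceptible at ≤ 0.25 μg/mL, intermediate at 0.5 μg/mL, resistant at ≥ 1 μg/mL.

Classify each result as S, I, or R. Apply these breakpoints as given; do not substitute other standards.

Trimethoprim-sulfamethoxazole 0.25 μg/mL: ≤ 2 μg/mL → Susceptible
Penicillin: 0.03 μg/mL is ≤ 0.12 μg/mL → susceptible
Aztreonam: 128 μg/mL is ≥ 128 μg/mL — Resistant
Ertapenem 8 μg/mL: ≥ 2 μg/mL ⇒ R

S, S, R, R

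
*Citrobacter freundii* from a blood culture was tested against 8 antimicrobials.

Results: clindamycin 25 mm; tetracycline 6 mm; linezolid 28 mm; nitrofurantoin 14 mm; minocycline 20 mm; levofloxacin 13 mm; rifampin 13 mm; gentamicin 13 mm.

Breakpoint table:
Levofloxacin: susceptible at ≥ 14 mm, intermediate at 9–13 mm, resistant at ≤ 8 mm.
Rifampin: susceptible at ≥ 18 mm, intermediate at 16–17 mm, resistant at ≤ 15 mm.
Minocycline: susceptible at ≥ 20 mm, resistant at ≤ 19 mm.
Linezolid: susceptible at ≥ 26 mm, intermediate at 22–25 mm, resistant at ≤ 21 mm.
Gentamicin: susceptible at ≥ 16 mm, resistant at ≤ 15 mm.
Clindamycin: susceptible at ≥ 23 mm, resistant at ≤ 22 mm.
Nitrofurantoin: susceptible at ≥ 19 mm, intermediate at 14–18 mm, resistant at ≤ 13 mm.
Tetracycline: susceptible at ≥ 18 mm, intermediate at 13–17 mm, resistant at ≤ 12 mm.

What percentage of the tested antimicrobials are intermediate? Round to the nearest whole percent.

Clindamycin (25 mm) ≥ 23 mm → Susceptible
Tetracycline: 6 mm is ≤ 12 mm → resistant
Linezolid: 28 mm is ≥ 26 mm — Susceptible
Nitrofurantoin (14 mm) in 14–18 mm — Intermediate
Minocycline: 20 mm is ≥ 20 mm ⇒ Susceptible
Levofloxacin: 13 mm is in 9–13 mm ⇒ Intermediate
Rifampin (13 mm) ≤ 15 mm — resistant
Gentamicin: 13 mm is ≤ 15 mm ⇒ Resistant
Intermediate: 2/8

25%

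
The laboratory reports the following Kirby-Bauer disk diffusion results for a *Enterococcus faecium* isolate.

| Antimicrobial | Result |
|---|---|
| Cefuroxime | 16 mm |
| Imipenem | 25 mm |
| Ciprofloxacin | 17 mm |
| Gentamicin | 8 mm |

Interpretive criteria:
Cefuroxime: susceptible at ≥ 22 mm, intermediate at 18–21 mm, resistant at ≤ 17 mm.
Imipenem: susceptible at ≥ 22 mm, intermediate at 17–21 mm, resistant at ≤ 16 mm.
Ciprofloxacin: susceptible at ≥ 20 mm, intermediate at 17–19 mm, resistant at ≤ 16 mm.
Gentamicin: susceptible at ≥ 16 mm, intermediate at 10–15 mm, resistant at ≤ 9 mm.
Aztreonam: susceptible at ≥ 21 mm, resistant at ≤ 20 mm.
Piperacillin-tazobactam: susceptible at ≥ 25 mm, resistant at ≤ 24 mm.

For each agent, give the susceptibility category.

R, S, I, R

Cefuroxime (16 mm) ≤ 17 mm → Resistant
Imipenem 25 mm: ≥ 22 mm ⇒ S
Ciprofloxacin (17 mm) in 17–19 mm — intermediate
Gentamicin (8 mm) ≤ 9 mm → resistant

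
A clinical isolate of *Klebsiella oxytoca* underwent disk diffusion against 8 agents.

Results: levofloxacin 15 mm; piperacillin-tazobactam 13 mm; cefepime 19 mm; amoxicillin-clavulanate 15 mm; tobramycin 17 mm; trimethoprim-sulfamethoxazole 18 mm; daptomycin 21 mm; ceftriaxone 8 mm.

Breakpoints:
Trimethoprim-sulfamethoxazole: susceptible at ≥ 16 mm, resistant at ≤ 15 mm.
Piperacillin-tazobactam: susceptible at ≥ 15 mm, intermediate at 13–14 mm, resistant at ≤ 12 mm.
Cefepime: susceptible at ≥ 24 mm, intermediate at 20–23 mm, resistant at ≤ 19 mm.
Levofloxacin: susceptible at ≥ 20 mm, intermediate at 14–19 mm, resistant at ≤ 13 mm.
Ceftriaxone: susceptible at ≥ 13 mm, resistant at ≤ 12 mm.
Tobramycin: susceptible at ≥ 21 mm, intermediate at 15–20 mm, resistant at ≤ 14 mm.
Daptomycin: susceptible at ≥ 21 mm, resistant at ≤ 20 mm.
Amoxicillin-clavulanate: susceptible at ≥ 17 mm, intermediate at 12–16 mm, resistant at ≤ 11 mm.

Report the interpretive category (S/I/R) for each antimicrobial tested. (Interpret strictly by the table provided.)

Levofloxacin 15 mm: in 14–19 mm — Intermediate
Piperacillin-tazobactam: 13 mm is in 13–14 mm ⇒ I
Cefepime (19 mm) ≤ 19 mm → R
Amoxicillin-clavulanate: 15 mm is in 12–16 mm — Intermediate
Tobramycin 17 mm: in 15–20 mm → Intermediate
Trimethoprim-sulfamethoxazole (18 mm) ≥ 16 mm — S
Daptomycin (21 mm) ≥ 21 mm ⇒ Susceptible
Ceftriaxone: 8 mm is ≤ 12 mm → Resistant

I, I, R, I, I, S, S, R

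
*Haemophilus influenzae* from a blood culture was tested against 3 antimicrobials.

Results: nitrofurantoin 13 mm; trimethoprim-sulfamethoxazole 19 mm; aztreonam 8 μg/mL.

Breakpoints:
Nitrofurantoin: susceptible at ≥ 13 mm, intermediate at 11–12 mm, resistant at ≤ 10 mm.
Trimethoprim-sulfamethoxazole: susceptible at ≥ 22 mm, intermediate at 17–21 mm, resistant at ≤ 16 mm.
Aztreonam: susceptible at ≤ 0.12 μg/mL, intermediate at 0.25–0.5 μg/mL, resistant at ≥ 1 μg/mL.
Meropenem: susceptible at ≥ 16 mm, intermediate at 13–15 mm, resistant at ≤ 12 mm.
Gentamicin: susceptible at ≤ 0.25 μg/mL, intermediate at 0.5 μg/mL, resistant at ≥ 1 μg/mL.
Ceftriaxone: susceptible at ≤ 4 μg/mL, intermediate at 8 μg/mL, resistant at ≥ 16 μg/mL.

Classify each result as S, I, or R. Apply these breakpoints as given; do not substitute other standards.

S, I, R

Nitrofurantoin (13 mm) ≥ 13 mm → Susceptible
Trimethoprim-sulfamethoxazole 19 mm: in 17–21 mm ⇒ Intermediate
Aztreonam: 8 μg/mL is ≥ 1 μg/mL — R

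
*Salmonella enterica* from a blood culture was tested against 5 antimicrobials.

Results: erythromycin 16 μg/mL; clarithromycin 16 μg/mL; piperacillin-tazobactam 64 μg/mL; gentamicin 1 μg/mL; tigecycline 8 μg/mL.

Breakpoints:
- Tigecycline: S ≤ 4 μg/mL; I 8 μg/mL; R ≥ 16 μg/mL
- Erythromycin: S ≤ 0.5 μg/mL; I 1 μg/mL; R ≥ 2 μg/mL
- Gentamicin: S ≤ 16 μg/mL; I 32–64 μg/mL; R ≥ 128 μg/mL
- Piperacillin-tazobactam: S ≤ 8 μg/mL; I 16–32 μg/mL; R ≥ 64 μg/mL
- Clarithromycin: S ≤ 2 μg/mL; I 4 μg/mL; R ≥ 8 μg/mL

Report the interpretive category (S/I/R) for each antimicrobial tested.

R, R, R, S, I

Erythromycin (16 μg/mL) ≥ 2 μg/mL ⇒ resistant
Clarithromycin: 16 μg/mL is ≥ 8 μg/mL → R
Piperacillin-tazobactam (64 μg/mL) ≥ 64 μg/mL → R
Gentamicin (1 μg/mL) ≤ 16 μg/mL → Susceptible
Tigecycline (8 μg/mL) = 8 μg/mL — Intermediate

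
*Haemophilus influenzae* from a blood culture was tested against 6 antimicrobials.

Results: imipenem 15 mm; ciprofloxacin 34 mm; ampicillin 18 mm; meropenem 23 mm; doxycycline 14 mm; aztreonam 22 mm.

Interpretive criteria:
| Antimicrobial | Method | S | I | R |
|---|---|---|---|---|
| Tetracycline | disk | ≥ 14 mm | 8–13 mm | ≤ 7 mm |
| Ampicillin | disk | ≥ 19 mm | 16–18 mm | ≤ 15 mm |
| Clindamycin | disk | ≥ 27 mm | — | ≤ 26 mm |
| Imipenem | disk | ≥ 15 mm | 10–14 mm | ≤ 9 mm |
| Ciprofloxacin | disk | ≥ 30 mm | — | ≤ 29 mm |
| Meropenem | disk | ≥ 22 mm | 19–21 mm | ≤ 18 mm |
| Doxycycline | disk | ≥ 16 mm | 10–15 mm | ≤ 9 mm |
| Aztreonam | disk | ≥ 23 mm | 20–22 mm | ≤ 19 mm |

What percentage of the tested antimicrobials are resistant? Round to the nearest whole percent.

0%

Imipenem (15 mm) ≥ 15 mm ⇒ S
Ciprofloxacin 34 mm: ≥ 30 mm ⇒ Susceptible
Ampicillin 18 mm: in 16–18 mm → I
Meropenem (23 mm) ≥ 22 mm — susceptible
Doxycycline (14 mm) in 10–15 mm ⇒ intermediate
Aztreonam 22 mm: in 20–22 mm — Intermediate
Resistant: 0/6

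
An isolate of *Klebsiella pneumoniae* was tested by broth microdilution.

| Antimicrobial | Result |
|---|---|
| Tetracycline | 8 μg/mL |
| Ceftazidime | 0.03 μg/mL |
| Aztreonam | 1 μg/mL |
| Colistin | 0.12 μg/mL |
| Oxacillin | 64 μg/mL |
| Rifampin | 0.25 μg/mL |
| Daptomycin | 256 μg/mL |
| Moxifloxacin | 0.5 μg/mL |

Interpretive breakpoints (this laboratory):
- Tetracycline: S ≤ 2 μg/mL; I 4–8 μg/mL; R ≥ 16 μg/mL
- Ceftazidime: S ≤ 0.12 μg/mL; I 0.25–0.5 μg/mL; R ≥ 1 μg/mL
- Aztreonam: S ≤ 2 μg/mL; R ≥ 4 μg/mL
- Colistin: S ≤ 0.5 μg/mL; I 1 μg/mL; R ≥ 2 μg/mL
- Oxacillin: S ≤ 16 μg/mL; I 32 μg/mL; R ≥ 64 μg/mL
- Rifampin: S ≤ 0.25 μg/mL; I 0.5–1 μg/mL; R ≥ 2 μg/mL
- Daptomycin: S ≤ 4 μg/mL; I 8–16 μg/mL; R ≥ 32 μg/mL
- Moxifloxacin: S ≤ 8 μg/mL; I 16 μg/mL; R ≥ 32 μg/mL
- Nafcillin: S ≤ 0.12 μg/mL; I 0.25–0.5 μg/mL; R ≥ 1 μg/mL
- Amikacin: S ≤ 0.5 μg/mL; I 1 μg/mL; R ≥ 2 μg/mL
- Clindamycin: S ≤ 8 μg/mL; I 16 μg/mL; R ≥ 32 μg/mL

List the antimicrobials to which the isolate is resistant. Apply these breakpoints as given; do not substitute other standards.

oxacillin, daptomycin

Tetracycline 8 μg/mL: in 4–8 μg/mL — intermediate
Ceftazidime: 0.03 μg/mL is ≤ 0.12 μg/mL — S
Aztreonam: 1 μg/mL is ≤ 2 μg/mL → S
Colistin 0.12 μg/mL: ≤ 0.5 μg/mL ⇒ Susceptible
Oxacillin (64 μg/mL) ≥ 64 μg/mL ⇒ R
Rifampin 0.25 μg/mL: ≤ 0.25 μg/mL ⇒ S
Daptomycin: 256 μg/mL is ≥ 32 μg/mL → R
Moxifloxacin (0.5 μg/mL) ≤ 8 μg/mL → S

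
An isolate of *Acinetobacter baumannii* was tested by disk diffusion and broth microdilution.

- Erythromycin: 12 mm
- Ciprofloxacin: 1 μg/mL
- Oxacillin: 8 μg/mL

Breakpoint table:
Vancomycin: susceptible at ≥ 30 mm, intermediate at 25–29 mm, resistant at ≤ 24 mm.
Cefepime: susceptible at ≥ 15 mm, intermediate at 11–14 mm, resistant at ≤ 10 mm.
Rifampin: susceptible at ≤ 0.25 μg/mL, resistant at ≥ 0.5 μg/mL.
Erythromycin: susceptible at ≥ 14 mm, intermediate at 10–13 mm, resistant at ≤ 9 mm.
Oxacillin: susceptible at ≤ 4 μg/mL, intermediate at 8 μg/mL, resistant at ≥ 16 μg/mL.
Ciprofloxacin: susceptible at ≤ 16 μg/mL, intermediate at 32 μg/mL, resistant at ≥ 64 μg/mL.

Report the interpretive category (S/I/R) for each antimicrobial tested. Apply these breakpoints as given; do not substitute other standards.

Erythromycin (12 mm) in 10–13 mm → intermediate
Ciprofloxacin 1 μg/mL: ≤ 16 μg/mL — Susceptible
Oxacillin: 8 μg/mL is = 8 μg/mL — intermediate

I, S, I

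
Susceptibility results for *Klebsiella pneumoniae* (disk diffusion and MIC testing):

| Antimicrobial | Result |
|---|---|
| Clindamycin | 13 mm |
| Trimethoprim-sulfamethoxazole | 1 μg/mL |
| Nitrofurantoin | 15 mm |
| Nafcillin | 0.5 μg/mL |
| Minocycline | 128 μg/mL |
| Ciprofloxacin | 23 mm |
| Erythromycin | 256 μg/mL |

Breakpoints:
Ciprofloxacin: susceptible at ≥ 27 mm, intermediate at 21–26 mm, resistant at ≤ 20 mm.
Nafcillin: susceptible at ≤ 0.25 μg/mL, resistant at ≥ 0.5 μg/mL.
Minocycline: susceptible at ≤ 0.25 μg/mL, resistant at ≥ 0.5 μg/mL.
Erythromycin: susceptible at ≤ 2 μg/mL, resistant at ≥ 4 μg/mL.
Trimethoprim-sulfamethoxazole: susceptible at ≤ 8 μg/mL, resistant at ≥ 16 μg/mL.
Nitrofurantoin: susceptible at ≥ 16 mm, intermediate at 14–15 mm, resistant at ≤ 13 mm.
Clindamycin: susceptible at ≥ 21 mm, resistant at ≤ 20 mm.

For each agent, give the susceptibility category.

Clindamycin (13 mm) ≤ 20 mm ⇒ Resistant
Trimethoprim-sulfamethoxazole (1 μg/mL) ≤ 8 μg/mL → S
Nitrofurantoin (15 mm) in 14–15 mm — intermediate
Nafcillin (0.5 μg/mL) ≥ 0.5 μg/mL — resistant
Minocycline 128 μg/mL: ≥ 0.5 μg/mL → resistant
Ciprofloxacin: 23 mm is in 21–26 mm — I
Erythromycin (256 μg/mL) ≥ 4 μg/mL — resistant

R, S, I, R, R, I, R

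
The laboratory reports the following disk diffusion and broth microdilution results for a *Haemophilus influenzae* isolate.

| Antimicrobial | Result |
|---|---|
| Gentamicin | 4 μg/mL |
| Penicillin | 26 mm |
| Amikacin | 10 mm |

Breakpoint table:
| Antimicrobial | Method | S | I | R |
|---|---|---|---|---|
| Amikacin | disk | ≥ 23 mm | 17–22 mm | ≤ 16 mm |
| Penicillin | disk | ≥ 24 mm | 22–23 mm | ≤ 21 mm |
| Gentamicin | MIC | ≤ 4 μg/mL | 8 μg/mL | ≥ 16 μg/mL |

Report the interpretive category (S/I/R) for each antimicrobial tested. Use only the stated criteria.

Gentamicin: 4 μg/mL is ≤ 4 μg/mL → S
Penicillin 26 mm: ≥ 24 mm → Susceptible
Amikacin: 10 mm is ≤ 16 mm — Resistant

S, S, R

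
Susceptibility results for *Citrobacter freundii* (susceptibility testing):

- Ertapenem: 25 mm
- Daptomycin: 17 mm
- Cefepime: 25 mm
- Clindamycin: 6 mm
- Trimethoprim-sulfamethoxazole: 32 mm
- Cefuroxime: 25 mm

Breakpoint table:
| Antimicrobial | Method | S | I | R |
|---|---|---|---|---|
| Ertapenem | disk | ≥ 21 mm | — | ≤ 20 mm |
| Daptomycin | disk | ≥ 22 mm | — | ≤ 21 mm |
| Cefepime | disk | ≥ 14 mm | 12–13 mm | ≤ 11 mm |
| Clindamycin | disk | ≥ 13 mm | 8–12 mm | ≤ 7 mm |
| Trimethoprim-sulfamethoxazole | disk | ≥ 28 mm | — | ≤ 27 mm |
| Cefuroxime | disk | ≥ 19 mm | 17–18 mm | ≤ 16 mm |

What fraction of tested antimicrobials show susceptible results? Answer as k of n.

Ertapenem: 25 mm is ≥ 21 mm — susceptible
Daptomycin 17 mm: ≤ 21 mm → resistant
Cefepime: 25 mm is ≥ 14 mm → S
Clindamycin: 6 mm is ≤ 7 mm ⇒ R
Trimethoprim-sulfamethoxazole: 32 mm is ≥ 28 mm ⇒ S
Cefuroxime: 25 mm is ≥ 19 mm → S
Susceptible: 4/6

4 of 6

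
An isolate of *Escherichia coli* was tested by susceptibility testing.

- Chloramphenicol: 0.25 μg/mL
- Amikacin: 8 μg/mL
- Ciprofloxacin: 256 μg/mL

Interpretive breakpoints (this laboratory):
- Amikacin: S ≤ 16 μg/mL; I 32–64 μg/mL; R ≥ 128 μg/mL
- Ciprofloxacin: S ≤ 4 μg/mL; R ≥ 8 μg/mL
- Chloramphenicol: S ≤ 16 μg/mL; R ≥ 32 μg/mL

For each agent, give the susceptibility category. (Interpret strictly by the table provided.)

Chloramphenicol: 0.25 μg/mL is ≤ 16 μg/mL → S
Amikacin 8 μg/mL: ≤ 16 μg/mL → S
Ciprofloxacin 256 μg/mL: ≥ 8 μg/mL → Resistant

S, S, R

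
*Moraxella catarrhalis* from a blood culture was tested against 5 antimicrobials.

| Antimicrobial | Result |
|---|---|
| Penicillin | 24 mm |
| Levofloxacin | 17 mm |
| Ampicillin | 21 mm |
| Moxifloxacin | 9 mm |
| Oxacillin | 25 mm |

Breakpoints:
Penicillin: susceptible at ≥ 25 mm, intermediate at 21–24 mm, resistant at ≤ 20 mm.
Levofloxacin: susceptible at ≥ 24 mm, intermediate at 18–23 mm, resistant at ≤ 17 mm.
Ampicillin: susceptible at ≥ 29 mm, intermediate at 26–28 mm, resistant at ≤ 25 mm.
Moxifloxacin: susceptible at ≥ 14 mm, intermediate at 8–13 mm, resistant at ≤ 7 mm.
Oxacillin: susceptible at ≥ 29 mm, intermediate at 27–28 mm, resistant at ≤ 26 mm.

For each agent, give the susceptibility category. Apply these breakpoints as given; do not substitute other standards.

Penicillin 24 mm: in 21–24 mm — I
Levofloxacin (17 mm) ≤ 17 mm → resistant
Ampicillin (21 mm) ≤ 25 mm — resistant
Moxifloxacin 9 mm: in 8–13 mm ⇒ Intermediate
Oxacillin 25 mm: ≤ 26 mm → resistant

I, R, R, I, R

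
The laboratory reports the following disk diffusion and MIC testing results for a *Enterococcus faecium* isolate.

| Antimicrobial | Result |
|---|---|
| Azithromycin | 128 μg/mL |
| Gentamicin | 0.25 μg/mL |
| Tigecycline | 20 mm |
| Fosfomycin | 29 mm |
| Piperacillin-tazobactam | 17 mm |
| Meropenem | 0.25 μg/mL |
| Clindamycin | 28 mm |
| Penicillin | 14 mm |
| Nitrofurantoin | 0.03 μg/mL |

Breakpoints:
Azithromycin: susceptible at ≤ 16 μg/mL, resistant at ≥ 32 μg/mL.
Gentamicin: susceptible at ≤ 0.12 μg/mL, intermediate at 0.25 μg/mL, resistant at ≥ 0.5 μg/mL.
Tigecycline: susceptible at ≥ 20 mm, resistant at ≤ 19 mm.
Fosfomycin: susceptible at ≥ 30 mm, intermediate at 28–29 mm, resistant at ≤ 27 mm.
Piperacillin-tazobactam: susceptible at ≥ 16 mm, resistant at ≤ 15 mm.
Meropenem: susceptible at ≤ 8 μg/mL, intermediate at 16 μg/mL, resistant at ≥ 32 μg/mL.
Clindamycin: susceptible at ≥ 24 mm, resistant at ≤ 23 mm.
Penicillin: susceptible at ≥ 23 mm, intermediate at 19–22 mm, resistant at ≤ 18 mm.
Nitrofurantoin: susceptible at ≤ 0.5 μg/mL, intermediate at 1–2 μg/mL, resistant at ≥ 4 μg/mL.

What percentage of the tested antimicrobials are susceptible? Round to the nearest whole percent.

Azithromycin (128 μg/mL) ≥ 32 μg/mL ⇒ Resistant
Gentamicin (0.25 μg/mL) = 0.25 μg/mL ⇒ I
Tigecycline (20 mm) ≥ 20 mm — Susceptible
Fosfomycin: 29 mm is in 28–29 mm ⇒ I
Piperacillin-tazobactam (17 mm) ≥ 16 mm → S
Meropenem 0.25 μg/mL: ≤ 8 μg/mL → Susceptible
Clindamycin (28 mm) ≥ 24 mm — S
Penicillin (14 mm) ≤ 18 mm — resistant
Nitrofurantoin 0.03 μg/mL: ≤ 0.5 μg/mL → Susceptible
Susceptible: 5/9

56%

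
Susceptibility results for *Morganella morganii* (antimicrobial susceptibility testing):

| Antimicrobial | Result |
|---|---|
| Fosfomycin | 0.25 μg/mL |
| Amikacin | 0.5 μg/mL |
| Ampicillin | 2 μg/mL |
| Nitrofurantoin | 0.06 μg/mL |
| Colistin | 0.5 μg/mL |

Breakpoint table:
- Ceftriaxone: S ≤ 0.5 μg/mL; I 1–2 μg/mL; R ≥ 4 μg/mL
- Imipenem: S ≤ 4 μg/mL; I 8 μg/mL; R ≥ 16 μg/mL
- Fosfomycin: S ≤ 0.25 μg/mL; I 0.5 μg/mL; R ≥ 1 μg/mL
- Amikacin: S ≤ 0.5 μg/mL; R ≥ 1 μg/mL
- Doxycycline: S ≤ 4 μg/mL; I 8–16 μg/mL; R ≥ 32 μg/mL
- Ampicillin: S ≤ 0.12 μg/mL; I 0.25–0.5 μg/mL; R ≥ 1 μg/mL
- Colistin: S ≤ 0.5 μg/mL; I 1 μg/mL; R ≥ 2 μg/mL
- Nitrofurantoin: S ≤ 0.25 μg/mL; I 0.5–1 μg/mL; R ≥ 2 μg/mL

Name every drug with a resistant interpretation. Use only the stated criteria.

ampicillin

Fosfomycin: 0.25 μg/mL is ≤ 0.25 μg/mL → S
Amikacin 0.5 μg/mL: ≤ 0.5 μg/mL — S
Ampicillin 2 μg/mL: ≥ 1 μg/mL — resistant
Nitrofurantoin 0.06 μg/mL: ≤ 0.25 μg/mL ⇒ S
Colistin 0.5 μg/mL: ≤ 0.5 μg/mL → susceptible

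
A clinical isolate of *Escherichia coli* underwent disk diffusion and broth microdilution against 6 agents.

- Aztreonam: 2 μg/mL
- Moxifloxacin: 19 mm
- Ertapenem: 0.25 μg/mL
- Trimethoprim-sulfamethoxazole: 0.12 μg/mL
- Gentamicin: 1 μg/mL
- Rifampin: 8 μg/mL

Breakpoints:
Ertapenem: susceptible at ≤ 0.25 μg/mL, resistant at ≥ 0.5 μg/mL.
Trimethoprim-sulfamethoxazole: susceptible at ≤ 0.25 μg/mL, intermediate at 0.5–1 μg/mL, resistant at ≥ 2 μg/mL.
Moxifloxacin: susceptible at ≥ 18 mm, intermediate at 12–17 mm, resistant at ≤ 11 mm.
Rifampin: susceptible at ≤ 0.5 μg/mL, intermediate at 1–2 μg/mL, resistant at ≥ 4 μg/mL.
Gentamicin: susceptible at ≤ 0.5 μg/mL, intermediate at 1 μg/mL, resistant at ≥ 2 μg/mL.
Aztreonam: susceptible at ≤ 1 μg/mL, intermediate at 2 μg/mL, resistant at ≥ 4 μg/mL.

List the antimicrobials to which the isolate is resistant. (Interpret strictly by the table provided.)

Aztreonam 2 μg/mL: = 2 μg/mL ⇒ intermediate
Moxifloxacin: 19 mm is ≥ 18 mm — susceptible
Ertapenem (0.25 μg/mL) ≤ 0.25 μg/mL → S
Trimethoprim-sulfamethoxazole (0.12 μg/mL) ≤ 0.25 μg/mL ⇒ Susceptible
Gentamicin (1 μg/mL) = 1 μg/mL → intermediate
Rifampin 8 μg/mL: ≥ 4 μg/mL — resistant

rifampin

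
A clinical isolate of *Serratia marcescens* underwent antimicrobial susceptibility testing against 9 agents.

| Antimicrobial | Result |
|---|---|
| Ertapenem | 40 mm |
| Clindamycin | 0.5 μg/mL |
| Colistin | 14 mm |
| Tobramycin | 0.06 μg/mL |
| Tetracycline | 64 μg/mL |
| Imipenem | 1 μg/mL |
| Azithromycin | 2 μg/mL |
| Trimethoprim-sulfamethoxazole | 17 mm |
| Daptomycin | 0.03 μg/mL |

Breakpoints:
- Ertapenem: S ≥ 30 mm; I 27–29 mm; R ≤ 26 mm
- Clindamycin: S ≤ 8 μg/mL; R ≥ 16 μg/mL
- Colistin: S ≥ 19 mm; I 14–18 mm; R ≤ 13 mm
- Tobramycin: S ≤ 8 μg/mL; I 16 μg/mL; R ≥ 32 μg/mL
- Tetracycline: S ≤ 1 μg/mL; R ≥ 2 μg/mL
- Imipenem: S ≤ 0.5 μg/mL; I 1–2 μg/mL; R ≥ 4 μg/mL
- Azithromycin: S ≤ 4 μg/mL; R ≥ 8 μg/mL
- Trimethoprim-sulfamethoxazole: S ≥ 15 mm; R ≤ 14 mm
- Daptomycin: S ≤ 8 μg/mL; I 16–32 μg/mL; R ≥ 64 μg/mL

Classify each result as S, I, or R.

S, S, I, S, R, I, S, S, S

Ertapenem: 40 mm is ≥ 30 mm ⇒ S
Clindamycin 0.5 μg/mL: ≤ 8 μg/mL — Susceptible
Colistin 14 mm: in 14–18 mm → I
Tobramycin: 0.06 μg/mL is ≤ 8 μg/mL — Susceptible
Tetracycline: 64 μg/mL is ≥ 2 μg/mL ⇒ Resistant
Imipenem (1 μg/mL) in 1–2 μg/mL — intermediate
Azithromycin (2 μg/mL) ≤ 4 μg/mL — susceptible
Trimethoprim-sulfamethoxazole 17 mm: ≥ 15 mm — susceptible
Daptomycin 0.03 μg/mL: ≤ 8 μg/mL → Susceptible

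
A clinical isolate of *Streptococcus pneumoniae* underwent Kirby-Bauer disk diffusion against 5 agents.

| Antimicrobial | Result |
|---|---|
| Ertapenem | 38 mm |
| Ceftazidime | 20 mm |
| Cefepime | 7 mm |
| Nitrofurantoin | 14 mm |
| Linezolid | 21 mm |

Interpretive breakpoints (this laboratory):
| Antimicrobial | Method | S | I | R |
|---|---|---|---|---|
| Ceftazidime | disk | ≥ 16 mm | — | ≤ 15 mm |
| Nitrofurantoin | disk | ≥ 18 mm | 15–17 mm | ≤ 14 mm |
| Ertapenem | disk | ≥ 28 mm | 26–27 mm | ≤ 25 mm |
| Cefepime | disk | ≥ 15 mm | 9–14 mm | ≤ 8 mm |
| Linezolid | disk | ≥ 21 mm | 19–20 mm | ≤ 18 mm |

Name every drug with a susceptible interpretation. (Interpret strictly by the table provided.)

Ertapenem 38 mm: ≥ 28 mm — Susceptible
Ceftazidime 20 mm: ≥ 16 mm → susceptible
Cefepime 7 mm: ≤ 8 mm — resistant
Nitrofurantoin (14 mm) ≤ 14 mm — resistant
Linezolid (21 mm) ≥ 21 mm ⇒ S

ertapenem, ceftazidime, linezolid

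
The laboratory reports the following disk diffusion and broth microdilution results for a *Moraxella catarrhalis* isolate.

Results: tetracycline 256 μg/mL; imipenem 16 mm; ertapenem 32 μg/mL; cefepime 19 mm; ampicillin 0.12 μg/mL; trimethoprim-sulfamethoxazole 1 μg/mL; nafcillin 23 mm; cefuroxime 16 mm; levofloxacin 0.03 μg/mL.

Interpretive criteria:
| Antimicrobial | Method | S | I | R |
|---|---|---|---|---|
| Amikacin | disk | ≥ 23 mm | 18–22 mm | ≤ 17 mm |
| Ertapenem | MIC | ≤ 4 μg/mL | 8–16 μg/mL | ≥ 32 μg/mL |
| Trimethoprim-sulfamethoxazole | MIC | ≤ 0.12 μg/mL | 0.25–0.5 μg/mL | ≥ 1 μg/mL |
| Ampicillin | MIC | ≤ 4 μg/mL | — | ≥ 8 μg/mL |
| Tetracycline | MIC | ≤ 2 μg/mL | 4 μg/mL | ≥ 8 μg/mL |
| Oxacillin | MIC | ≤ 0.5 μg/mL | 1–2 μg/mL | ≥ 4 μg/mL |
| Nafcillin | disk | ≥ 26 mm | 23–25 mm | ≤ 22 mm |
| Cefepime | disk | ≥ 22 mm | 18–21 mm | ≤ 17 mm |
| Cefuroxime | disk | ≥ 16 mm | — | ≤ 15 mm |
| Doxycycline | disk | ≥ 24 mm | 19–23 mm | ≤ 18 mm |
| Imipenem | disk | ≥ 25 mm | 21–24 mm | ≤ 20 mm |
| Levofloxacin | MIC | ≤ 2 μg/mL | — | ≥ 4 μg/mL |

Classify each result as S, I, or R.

R, R, R, I, S, R, I, S, S

Tetracycline (256 μg/mL) ≥ 8 μg/mL ⇒ resistant
Imipenem 16 mm: ≤ 20 mm — Resistant
Ertapenem 32 μg/mL: ≥ 32 μg/mL ⇒ R
Cefepime (19 mm) in 18–21 mm → intermediate
Ampicillin 0.12 μg/mL: ≤ 4 μg/mL ⇒ Susceptible
Trimethoprim-sulfamethoxazole 1 μg/mL: ≥ 1 μg/mL — Resistant
Nafcillin 23 mm: in 23–25 mm ⇒ I
Cefuroxime 16 mm: ≥ 16 mm → susceptible
Levofloxacin 0.03 μg/mL: ≤ 2 μg/mL → susceptible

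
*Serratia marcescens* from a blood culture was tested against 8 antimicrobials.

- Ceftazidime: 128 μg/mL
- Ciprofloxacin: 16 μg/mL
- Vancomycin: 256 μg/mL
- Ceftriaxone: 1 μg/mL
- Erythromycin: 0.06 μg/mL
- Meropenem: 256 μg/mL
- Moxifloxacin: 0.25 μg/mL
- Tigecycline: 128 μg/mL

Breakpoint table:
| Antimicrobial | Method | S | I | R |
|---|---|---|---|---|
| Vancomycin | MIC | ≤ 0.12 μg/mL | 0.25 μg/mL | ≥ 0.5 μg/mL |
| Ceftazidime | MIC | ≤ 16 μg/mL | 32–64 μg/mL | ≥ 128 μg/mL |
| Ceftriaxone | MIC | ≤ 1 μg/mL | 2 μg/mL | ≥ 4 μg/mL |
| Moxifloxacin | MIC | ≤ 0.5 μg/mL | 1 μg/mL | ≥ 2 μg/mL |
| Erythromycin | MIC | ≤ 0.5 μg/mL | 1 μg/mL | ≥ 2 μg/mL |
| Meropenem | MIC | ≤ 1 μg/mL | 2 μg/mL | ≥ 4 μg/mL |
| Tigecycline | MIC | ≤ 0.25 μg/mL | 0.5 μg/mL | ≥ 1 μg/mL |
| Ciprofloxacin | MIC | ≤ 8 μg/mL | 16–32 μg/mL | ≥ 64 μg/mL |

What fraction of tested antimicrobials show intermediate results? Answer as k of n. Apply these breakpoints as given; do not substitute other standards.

1 of 8

Ceftazidime: 128 μg/mL is ≥ 128 μg/mL ⇒ resistant
Ciprofloxacin 16 μg/mL: in 16–32 μg/mL → I
Vancomycin: 256 μg/mL is ≥ 0.5 μg/mL → resistant
Ceftriaxone: 1 μg/mL is ≤ 1 μg/mL → Susceptible
Erythromycin (0.06 μg/mL) ≤ 0.5 μg/mL → Susceptible
Meropenem 256 μg/mL: ≥ 4 μg/mL — resistant
Moxifloxacin 0.25 μg/mL: ≤ 0.5 μg/mL — Susceptible
Tigecycline 128 μg/mL: ≥ 1 μg/mL → Resistant
Intermediate: 1/8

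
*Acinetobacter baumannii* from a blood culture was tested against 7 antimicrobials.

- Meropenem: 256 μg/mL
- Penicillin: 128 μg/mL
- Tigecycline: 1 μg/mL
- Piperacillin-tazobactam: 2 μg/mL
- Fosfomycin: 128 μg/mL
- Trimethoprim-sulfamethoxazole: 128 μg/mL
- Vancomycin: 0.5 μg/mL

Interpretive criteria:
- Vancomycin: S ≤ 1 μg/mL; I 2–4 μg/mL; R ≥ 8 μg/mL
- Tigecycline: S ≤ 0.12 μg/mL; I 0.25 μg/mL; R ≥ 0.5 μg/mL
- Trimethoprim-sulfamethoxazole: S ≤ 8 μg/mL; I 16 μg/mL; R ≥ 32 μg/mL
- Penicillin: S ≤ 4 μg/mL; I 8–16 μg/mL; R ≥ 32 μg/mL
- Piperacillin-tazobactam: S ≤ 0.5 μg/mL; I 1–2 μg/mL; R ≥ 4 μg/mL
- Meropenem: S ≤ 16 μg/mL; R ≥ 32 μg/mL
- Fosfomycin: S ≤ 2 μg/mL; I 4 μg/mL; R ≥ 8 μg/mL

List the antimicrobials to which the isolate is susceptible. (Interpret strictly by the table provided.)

vancomycin

Meropenem: 256 μg/mL is ≥ 32 μg/mL → R
Penicillin 128 μg/mL: ≥ 32 μg/mL ⇒ resistant
Tigecycline: 1 μg/mL is ≥ 0.5 μg/mL → Resistant
Piperacillin-tazobactam: 2 μg/mL is in 1–2 μg/mL — intermediate
Fosfomycin: 128 μg/mL is ≥ 8 μg/mL → Resistant
Trimethoprim-sulfamethoxazole (128 μg/mL) ≥ 32 μg/mL → Resistant
Vancomycin (0.5 μg/mL) ≤ 1 μg/mL → S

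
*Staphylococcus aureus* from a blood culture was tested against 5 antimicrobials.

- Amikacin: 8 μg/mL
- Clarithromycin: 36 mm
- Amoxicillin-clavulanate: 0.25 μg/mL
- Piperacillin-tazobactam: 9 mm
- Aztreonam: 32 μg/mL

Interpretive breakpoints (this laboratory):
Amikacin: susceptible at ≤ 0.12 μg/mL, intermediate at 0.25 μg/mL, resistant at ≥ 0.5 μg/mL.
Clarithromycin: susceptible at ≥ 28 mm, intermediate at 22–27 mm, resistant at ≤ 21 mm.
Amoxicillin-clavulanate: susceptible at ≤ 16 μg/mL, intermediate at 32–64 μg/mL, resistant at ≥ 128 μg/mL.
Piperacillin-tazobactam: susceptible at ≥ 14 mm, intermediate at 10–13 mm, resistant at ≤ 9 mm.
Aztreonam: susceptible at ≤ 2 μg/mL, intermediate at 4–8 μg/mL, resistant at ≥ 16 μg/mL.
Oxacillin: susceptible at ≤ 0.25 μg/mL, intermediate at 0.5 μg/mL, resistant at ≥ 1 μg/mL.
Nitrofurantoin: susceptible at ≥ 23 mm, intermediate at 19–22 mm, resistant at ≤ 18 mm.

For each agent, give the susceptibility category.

R, S, S, R, R

Amikacin 8 μg/mL: ≥ 0.5 μg/mL ⇒ Resistant
Clarithromycin (36 mm) ≥ 28 mm ⇒ susceptible
Amoxicillin-clavulanate (0.25 μg/mL) ≤ 16 μg/mL → Susceptible
Piperacillin-tazobactam: 9 mm is ≤ 9 mm — resistant
Aztreonam (32 μg/mL) ≥ 16 μg/mL — Resistant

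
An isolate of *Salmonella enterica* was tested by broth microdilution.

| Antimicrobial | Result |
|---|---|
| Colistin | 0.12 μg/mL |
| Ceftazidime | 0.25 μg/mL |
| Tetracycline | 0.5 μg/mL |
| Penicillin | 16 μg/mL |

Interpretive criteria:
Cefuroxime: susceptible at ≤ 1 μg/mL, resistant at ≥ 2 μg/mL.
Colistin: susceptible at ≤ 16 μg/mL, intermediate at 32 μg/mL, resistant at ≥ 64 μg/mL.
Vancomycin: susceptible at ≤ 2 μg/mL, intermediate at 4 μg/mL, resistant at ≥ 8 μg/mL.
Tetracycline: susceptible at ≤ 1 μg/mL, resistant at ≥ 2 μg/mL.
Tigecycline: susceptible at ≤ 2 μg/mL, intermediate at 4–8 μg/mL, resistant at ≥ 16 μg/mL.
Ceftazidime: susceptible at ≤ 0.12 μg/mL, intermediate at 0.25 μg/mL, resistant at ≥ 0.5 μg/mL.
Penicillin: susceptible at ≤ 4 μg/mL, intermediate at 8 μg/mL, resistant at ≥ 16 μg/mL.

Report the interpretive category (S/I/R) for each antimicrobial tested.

Colistin: 0.12 μg/mL is ≤ 16 μg/mL ⇒ S
Ceftazidime: 0.25 μg/mL is = 0.25 μg/mL → Intermediate
Tetracycline 0.5 μg/mL: ≤ 1 μg/mL — S
Penicillin 16 μg/mL: ≥ 16 μg/mL ⇒ Resistant

S, I, S, R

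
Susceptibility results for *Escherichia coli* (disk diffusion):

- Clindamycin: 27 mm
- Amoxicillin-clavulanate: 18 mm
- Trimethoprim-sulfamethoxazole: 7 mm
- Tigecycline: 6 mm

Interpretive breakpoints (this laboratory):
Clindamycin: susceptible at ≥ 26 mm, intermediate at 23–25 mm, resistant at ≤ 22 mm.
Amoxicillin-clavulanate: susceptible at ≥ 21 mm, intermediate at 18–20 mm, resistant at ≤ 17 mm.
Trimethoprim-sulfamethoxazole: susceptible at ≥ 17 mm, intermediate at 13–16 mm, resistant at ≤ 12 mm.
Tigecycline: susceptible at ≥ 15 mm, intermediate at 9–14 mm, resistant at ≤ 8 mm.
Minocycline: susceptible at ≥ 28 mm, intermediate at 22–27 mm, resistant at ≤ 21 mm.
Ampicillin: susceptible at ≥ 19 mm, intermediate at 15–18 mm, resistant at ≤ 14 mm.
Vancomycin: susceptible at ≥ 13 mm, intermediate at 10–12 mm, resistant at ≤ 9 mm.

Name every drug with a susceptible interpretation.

Clindamycin: 27 mm is ≥ 26 mm — Susceptible
Amoxicillin-clavulanate: 18 mm is in 18–20 mm ⇒ I
Trimethoprim-sulfamethoxazole 7 mm: ≤ 12 mm — R
Tigecycline: 6 mm is ≤ 8 mm — resistant

clindamycin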